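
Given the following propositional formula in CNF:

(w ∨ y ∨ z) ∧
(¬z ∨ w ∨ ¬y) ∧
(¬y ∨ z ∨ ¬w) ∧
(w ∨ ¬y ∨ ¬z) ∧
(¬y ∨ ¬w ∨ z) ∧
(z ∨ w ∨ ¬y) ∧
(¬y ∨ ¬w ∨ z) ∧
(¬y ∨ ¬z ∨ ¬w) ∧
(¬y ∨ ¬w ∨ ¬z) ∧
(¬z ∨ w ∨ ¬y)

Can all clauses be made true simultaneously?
Yes

Yes, the formula is satisfiable.

One satisfying assignment is: w=True, z=False, y=False

Verification: With this assignment, all 10 clauses evaluate to true.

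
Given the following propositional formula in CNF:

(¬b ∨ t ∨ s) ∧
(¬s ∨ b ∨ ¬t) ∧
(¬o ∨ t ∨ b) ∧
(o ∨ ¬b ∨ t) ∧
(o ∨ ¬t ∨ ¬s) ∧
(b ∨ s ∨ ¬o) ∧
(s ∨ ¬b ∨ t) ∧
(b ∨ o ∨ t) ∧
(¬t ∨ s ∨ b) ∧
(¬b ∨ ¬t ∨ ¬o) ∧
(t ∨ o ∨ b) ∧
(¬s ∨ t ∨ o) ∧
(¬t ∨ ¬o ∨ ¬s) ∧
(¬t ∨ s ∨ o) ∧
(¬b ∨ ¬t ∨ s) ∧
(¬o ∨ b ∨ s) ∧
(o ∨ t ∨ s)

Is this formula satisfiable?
Yes

Yes, the formula is satisfiable.

One satisfying assignment is: s=True, b=True, t=False, o=True

Verification: With this assignment, all 17 clauses evaluate to true.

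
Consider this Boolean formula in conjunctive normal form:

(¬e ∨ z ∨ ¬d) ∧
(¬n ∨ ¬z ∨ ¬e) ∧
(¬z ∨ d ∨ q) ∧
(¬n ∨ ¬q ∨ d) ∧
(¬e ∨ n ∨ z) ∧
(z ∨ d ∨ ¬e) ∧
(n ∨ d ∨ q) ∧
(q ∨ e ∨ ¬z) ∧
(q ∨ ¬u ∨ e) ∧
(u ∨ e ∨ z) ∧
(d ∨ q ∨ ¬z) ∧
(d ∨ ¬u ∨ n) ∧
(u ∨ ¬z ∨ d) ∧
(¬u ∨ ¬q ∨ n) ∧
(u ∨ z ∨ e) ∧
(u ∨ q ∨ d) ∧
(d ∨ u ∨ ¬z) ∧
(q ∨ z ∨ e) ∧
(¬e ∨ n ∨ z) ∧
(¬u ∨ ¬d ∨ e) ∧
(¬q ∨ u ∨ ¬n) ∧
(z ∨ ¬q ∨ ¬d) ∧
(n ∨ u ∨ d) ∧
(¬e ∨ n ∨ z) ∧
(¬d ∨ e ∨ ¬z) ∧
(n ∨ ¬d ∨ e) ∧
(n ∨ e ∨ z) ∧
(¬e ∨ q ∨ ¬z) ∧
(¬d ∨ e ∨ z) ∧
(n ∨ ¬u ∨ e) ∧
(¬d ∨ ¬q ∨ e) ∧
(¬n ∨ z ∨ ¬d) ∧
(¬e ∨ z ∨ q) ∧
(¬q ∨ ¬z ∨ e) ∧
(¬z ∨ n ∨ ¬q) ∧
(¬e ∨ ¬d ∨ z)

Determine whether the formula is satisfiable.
No

No, the formula is not satisfiable.

No assignment of truth values to the variables can make all 36 clauses true simultaneously.

The formula is UNSAT (unsatisfiable).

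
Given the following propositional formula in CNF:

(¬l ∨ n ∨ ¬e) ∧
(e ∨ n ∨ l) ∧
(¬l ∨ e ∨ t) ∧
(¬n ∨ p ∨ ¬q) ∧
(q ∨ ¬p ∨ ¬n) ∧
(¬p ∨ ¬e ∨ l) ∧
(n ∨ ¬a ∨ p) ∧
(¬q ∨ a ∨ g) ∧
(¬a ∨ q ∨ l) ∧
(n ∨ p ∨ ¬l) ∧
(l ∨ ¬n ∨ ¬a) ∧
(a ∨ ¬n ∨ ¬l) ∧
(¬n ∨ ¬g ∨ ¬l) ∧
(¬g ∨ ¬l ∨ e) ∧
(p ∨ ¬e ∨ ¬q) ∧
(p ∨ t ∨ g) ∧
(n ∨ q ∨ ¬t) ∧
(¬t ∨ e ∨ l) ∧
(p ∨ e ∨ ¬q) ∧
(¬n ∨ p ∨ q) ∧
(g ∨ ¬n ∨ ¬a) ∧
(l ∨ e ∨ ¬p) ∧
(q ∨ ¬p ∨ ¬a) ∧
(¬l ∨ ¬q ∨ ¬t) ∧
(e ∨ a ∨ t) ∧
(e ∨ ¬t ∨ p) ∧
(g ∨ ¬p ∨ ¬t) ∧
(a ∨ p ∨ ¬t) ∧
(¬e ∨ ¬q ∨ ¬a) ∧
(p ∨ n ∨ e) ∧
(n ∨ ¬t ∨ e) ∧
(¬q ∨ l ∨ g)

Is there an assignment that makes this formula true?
Yes

Yes, the formula is satisfiable.

One satisfying assignment is: t=False, a=False, n=False, p=False, g=True, l=False, e=True, q=False

Verification: With this assignment, all 32 clauses evaluate to true.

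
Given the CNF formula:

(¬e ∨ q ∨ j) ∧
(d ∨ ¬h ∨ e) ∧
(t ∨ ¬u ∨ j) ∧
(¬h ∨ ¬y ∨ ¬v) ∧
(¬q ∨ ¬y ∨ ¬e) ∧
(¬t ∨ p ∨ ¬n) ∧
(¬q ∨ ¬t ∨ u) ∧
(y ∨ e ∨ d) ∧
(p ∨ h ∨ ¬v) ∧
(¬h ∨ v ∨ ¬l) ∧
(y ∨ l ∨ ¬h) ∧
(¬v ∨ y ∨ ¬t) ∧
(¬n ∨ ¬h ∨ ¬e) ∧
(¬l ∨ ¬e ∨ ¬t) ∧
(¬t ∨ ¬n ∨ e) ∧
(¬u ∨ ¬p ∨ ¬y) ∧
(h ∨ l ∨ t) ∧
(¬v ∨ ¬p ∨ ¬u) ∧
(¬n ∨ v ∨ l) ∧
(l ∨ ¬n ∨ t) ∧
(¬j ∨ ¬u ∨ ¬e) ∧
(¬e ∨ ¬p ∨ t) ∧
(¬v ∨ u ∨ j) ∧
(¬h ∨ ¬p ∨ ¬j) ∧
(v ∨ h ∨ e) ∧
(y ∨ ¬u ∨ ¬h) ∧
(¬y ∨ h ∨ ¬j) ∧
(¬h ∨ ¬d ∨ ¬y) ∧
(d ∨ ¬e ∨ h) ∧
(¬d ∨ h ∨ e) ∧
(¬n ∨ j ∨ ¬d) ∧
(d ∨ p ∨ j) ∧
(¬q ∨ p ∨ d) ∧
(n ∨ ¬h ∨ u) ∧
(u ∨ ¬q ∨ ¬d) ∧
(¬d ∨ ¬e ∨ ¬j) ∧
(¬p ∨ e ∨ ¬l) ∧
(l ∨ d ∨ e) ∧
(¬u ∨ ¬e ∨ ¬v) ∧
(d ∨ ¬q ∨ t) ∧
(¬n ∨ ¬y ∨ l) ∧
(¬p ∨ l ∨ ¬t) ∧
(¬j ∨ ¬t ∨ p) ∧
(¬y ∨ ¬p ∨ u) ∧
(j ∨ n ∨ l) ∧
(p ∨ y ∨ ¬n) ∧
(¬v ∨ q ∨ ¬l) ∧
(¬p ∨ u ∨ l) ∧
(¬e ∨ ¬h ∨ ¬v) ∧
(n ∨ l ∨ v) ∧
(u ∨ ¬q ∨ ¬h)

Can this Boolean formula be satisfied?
No

No, the formula is not satisfiable.

No assignment of truth values to the variables can make all 51 clauses true simultaneously.

The formula is UNSAT (unsatisfiable).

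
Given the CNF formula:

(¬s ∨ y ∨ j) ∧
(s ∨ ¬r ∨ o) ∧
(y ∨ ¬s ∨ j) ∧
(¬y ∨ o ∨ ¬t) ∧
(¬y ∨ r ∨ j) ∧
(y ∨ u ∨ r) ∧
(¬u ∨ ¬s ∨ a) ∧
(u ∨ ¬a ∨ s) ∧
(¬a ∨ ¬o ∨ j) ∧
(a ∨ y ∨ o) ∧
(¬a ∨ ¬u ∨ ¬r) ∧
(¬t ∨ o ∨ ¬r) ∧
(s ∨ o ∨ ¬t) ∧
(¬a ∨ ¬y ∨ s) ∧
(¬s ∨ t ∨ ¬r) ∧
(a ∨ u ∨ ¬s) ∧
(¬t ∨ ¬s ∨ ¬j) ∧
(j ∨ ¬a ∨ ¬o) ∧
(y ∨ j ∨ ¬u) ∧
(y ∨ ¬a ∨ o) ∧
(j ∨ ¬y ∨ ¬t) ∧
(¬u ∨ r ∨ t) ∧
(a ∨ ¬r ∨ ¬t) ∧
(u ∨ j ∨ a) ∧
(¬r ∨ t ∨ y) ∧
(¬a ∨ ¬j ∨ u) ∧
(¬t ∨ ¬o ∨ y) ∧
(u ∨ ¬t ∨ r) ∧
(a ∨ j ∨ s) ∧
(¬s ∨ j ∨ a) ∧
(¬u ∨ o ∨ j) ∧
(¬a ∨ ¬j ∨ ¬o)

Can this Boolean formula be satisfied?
Yes

Yes, the formula is satisfiable.

One satisfying assignment is: t=False, r=False, y=True, j=True, u=False, o=False, a=False, s=False

Verification: With this assignment, all 32 clauses evaluate to true.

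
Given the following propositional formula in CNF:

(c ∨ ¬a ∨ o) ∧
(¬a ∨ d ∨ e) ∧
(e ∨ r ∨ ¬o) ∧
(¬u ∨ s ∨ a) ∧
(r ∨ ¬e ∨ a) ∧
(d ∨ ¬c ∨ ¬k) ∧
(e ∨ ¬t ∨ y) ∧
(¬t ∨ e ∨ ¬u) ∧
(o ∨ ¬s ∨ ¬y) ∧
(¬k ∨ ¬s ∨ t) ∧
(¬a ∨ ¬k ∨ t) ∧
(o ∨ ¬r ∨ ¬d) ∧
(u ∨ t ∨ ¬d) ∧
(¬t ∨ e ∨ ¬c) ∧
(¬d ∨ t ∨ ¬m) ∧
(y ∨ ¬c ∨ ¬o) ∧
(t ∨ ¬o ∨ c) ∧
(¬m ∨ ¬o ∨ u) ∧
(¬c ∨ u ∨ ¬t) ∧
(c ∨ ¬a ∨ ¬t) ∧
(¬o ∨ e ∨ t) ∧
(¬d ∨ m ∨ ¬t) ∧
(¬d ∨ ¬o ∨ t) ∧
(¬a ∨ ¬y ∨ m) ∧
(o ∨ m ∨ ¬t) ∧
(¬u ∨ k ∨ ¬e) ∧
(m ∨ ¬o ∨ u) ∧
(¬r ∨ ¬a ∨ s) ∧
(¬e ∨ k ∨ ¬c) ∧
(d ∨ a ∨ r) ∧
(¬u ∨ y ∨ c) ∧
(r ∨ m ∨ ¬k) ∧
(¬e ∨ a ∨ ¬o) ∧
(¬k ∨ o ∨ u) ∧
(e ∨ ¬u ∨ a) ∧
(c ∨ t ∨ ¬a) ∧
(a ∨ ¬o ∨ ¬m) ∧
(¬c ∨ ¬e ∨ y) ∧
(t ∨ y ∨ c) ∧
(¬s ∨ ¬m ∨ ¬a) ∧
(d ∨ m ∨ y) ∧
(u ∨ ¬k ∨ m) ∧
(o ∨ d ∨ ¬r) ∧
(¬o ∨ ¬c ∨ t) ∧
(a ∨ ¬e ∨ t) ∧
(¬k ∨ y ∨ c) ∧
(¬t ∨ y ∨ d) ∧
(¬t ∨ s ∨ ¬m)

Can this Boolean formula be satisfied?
Yes

Yes, the formula is satisfiable.

One satisfying assignment is: e=False, c=True, k=False, r=False, y=False, m=False, o=False, a=True, u=True, t=False, s=False, d=True

Verification: With this assignment, all 48 clauses evaluate to true.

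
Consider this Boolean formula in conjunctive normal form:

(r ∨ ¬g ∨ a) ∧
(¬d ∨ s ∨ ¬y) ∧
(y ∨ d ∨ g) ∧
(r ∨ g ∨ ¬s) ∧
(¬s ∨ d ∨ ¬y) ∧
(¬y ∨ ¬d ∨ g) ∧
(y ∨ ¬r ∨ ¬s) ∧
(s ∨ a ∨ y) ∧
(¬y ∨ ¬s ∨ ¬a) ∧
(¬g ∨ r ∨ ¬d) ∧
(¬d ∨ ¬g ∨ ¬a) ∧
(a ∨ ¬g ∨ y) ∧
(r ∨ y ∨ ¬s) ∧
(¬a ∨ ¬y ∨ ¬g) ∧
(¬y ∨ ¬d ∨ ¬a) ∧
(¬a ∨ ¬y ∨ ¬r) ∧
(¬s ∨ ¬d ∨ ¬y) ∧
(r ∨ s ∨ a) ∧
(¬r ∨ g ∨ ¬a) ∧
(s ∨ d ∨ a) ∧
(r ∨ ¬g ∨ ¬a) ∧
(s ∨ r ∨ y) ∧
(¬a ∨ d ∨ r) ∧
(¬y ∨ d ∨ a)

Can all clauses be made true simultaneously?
Yes

Yes, the formula is satisfiable.

One satisfying assignment is: s=False, y=False, a=True, d=False, g=True, r=True

Verification: With this assignment, all 24 clauses evaluate to true.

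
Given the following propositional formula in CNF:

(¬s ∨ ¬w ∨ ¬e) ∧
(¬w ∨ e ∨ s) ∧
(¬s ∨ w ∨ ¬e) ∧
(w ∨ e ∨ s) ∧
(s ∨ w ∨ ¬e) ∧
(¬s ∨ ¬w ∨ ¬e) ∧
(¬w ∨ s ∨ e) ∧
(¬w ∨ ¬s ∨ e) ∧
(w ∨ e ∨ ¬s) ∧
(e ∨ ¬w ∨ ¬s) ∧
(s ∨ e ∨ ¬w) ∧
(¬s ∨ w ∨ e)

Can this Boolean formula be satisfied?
Yes

Yes, the formula is satisfiable.

One satisfying assignment is: s=False, e=True, w=True

Verification: With this assignment, all 12 clauses evaluate to true.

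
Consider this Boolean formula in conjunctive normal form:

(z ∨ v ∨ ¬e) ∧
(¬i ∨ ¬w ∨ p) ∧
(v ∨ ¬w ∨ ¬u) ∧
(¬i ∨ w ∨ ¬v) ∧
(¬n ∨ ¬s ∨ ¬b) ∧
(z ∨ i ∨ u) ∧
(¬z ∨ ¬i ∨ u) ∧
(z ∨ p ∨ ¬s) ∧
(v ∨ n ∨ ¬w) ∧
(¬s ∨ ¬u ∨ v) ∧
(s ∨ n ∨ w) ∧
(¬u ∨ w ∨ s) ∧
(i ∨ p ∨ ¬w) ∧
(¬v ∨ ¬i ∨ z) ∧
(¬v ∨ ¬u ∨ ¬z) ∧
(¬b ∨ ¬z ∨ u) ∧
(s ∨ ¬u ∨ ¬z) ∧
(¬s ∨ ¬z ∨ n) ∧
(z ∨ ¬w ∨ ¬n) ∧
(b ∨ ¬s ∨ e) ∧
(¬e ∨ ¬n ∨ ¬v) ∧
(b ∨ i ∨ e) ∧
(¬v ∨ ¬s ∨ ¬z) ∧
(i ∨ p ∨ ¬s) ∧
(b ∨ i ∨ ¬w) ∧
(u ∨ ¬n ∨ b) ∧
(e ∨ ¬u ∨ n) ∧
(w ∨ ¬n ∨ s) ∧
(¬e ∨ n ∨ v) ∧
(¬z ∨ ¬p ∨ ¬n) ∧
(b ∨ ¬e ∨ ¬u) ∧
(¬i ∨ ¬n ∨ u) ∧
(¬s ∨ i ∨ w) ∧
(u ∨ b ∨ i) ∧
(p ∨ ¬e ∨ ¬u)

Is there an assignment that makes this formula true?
Yes

Yes, the formula is satisfiable.

One satisfying assignment is: u=True, b=True, n=False, w=True, v=True, s=False, p=True, i=False, z=False, e=True

Verification: With this assignment, all 35 clauses evaluate to true.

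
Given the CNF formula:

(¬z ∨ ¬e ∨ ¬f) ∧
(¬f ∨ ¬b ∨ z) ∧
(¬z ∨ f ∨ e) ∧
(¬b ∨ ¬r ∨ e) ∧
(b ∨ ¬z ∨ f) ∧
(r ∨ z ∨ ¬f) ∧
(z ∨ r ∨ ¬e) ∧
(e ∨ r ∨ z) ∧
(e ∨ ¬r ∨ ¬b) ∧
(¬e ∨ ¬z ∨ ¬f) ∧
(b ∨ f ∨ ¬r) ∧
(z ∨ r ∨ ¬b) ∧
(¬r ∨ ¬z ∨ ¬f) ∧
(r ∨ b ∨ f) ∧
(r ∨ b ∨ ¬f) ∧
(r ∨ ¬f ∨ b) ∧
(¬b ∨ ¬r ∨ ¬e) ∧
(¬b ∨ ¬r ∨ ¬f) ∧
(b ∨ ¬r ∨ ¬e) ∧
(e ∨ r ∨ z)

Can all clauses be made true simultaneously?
Yes

Yes, the formula is satisfiable.

One satisfying assignment is: r=True, e=False, z=False, f=True, b=False

Verification: With this assignment, all 20 clauses evaluate to true.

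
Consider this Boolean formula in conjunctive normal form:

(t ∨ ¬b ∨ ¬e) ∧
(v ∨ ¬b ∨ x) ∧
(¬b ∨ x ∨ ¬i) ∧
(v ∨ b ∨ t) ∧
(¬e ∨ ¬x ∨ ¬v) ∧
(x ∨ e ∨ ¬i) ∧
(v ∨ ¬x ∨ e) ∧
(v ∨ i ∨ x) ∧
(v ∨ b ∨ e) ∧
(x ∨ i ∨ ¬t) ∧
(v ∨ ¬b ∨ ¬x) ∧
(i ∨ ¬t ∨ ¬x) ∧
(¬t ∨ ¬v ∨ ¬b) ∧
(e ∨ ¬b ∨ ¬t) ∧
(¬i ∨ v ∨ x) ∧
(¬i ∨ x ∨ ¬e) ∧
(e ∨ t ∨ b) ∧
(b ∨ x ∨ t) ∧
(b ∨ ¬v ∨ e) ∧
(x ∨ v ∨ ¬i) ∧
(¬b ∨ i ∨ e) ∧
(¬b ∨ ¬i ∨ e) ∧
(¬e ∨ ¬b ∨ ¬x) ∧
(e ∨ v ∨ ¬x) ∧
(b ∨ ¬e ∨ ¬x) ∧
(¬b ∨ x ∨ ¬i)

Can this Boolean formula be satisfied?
No

No, the formula is not satisfiable.

No assignment of truth values to the variables can make all 26 clauses true simultaneously.

The formula is UNSAT (unsatisfiable).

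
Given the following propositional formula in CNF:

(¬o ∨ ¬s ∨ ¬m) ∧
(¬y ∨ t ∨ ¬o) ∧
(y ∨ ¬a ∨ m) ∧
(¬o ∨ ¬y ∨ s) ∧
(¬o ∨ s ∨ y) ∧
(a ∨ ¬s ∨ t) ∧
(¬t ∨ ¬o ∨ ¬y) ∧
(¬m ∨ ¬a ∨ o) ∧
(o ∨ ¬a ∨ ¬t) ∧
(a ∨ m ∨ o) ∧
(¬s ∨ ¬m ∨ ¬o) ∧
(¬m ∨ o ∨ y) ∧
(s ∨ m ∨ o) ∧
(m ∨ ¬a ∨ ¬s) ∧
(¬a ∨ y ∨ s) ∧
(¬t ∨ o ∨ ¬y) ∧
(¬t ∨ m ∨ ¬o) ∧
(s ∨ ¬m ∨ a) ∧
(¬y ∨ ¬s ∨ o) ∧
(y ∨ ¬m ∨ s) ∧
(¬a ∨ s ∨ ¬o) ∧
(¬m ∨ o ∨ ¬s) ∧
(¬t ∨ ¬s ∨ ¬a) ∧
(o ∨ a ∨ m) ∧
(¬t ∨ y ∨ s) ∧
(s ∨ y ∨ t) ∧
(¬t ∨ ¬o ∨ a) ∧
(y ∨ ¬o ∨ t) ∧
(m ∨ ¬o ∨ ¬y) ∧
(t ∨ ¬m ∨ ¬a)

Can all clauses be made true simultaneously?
No

No, the formula is not satisfiable.

No assignment of truth values to the variables can make all 30 clauses true simultaneously.

The formula is UNSAT (unsatisfiable).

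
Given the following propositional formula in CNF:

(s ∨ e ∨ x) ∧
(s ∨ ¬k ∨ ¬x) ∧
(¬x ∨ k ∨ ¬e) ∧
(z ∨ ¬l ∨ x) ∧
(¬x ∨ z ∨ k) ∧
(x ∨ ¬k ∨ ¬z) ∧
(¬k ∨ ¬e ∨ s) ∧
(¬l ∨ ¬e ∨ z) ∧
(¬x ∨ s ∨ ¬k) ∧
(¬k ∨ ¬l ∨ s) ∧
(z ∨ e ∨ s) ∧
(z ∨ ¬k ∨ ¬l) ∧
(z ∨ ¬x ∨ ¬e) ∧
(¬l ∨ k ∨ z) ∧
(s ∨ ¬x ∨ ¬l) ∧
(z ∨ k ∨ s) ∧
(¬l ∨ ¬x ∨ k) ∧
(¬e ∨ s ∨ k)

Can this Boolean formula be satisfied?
Yes

Yes, the formula is satisfiable.

One satisfying assignment is: k=False, s=True, l=False, x=False, e=False, z=False

Verification: With this assignment, all 18 clauses evaluate to true.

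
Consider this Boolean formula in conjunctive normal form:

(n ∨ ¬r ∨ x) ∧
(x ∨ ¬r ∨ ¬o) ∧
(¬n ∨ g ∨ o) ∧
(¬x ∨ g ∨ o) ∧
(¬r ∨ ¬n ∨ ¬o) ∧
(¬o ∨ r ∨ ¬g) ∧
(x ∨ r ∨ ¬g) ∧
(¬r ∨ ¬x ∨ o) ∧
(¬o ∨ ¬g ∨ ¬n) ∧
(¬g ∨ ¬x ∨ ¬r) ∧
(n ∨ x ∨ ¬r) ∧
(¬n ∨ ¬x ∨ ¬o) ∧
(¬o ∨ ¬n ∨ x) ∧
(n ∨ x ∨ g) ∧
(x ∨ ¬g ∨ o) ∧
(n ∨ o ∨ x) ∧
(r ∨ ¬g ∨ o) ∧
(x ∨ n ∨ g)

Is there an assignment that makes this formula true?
Yes

Yes, the formula is satisfiable.

One satisfying assignment is: r=False, n=False, x=True, g=False, o=True

Verification: With this assignment, all 18 clauses evaluate to true.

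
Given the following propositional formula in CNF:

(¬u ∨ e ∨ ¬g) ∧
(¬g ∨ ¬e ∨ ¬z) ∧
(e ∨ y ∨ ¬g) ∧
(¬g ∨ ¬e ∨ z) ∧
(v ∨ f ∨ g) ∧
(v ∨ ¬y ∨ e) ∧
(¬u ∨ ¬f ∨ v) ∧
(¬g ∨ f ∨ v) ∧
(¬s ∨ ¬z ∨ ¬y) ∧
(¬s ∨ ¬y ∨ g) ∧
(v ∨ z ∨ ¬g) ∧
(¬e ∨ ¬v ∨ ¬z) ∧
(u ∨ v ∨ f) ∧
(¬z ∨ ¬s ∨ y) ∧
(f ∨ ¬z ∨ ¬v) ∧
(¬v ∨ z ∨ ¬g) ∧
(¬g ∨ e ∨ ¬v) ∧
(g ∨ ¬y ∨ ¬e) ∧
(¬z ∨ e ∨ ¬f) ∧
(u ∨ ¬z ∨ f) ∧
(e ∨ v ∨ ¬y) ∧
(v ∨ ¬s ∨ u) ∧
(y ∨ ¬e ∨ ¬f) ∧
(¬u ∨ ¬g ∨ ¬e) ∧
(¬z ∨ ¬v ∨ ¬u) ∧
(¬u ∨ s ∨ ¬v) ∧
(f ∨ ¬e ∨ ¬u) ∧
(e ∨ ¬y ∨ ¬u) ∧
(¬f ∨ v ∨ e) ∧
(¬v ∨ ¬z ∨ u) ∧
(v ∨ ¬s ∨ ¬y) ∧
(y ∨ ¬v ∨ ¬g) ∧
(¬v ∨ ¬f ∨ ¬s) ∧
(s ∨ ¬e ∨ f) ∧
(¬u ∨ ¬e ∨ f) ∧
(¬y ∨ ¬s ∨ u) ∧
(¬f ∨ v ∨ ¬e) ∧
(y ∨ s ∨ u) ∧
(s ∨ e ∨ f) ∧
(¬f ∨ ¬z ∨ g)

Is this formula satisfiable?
Yes

Yes, the formula is satisfiable.

One satisfying assignment is: s=False, g=False, y=True, z=False, f=True, u=False, v=True, e=False

Verification: With this assignment, all 40 clauses evaluate to true.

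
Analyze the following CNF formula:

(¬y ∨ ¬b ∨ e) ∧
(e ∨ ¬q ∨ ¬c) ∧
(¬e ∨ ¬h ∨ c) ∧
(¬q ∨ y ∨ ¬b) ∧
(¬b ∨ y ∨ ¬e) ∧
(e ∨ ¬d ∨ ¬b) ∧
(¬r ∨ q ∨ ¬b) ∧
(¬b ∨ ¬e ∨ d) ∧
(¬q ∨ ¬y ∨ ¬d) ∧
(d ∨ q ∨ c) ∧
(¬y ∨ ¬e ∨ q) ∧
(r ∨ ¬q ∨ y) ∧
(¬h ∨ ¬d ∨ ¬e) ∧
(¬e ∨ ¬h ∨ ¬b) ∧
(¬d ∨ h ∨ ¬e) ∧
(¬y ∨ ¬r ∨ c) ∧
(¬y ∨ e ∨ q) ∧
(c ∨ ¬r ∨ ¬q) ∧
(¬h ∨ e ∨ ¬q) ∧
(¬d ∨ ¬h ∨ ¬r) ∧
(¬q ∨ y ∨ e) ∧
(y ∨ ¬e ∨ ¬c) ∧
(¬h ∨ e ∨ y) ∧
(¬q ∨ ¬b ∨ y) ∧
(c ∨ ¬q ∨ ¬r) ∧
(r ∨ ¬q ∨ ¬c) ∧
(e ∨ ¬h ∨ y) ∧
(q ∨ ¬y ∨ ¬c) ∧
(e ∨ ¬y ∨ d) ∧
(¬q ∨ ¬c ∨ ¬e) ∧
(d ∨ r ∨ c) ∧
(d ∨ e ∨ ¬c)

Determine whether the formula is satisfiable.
Yes

Yes, the formula is satisfiable.

One satisfying assignment is: y=False, d=True, r=False, c=False, q=False, b=False, e=False, h=False

Verification: With this assignment, all 32 clauses evaluate to true.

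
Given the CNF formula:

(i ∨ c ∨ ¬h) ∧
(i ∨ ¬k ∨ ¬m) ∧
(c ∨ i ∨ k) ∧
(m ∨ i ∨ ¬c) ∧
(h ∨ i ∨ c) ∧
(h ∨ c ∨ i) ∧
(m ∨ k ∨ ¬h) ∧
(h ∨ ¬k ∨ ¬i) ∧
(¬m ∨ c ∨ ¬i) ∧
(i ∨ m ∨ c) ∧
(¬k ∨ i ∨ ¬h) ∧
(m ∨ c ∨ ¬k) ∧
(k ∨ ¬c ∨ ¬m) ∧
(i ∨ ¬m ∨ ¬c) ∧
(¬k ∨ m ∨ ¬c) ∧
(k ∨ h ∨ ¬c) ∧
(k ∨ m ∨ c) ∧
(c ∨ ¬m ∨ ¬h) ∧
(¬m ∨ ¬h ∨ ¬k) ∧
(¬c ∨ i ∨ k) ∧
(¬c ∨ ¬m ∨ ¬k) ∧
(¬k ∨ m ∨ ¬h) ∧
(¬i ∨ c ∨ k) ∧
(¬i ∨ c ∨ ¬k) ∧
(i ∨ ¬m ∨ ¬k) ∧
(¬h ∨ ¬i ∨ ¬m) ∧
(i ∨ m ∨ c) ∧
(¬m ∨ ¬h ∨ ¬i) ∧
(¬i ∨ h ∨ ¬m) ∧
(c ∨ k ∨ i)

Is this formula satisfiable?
No

No, the formula is not satisfiable.

No assignment of truth values to the variables can make all 30 clauses true simultaneously.

The formula is UNSAT (unsatisfiable).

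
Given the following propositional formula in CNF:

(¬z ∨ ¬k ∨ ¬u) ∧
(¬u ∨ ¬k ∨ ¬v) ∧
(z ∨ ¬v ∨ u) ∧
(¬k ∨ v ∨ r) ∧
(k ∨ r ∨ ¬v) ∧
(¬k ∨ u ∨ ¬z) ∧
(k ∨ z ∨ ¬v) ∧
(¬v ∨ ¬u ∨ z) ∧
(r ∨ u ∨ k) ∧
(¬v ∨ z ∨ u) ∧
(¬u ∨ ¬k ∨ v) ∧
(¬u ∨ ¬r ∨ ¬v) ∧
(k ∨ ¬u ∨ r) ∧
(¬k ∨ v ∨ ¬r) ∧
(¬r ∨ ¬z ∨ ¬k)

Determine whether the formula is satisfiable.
Yes

Yes, the formula is satisfiable.

One satisfying assignment is: k=False, u=False, r=True, v=False, z=False

Verification: With this assignment, all 15 clauses evaluate to true.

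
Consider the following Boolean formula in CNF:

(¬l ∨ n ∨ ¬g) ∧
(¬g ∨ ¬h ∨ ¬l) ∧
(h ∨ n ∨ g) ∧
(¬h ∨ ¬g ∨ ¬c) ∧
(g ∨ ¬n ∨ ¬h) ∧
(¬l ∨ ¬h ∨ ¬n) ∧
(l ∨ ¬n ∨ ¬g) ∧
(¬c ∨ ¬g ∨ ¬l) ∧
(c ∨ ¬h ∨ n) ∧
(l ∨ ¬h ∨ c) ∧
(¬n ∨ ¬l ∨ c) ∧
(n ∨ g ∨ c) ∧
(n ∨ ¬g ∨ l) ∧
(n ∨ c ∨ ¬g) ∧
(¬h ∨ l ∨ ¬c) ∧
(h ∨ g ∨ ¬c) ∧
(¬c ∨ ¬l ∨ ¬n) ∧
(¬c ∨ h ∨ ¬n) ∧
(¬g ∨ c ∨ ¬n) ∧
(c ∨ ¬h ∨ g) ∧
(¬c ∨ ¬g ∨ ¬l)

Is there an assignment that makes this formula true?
Yes

Yes, the formula is satisfiable.

One satisfying assignment is: l=True, n=False, h=True, c=True, g=False

Verification: With this assignment, all 21 clauses evaluate to true.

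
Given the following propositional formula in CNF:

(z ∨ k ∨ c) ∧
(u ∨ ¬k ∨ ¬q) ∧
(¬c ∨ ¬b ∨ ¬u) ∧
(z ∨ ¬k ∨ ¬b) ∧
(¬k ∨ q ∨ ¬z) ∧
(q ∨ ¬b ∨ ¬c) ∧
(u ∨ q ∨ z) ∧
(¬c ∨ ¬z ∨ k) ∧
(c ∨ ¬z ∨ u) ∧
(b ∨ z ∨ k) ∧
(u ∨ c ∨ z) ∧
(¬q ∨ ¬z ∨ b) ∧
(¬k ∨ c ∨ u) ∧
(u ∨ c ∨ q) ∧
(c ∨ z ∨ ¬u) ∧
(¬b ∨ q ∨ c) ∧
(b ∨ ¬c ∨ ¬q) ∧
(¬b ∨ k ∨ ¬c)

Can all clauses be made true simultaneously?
Yes

Yes, the formula is satisfiable.

One satisfying assignment is: u=True, k=False, q=False, b=False, z=True, c=False

Verification: With this assignment, all 18 clauses evaluate to true.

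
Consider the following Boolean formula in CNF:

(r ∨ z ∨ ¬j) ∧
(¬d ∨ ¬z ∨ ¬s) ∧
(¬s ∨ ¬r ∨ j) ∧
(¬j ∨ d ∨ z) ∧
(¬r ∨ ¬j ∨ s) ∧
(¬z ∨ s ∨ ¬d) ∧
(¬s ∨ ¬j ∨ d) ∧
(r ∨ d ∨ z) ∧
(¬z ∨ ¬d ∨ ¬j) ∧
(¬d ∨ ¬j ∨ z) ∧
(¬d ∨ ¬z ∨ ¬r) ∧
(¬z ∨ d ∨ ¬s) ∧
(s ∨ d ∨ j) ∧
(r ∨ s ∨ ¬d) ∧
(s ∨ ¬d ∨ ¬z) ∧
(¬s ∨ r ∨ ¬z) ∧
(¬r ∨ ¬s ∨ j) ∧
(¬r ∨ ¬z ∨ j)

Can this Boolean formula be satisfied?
Yes

Yes, the formula is satisfiable.

One satisfying assignment is: z=False, d=True, s=False, r=True, j=False

Verification: With this assignment, all 18 clauses evaluate to true.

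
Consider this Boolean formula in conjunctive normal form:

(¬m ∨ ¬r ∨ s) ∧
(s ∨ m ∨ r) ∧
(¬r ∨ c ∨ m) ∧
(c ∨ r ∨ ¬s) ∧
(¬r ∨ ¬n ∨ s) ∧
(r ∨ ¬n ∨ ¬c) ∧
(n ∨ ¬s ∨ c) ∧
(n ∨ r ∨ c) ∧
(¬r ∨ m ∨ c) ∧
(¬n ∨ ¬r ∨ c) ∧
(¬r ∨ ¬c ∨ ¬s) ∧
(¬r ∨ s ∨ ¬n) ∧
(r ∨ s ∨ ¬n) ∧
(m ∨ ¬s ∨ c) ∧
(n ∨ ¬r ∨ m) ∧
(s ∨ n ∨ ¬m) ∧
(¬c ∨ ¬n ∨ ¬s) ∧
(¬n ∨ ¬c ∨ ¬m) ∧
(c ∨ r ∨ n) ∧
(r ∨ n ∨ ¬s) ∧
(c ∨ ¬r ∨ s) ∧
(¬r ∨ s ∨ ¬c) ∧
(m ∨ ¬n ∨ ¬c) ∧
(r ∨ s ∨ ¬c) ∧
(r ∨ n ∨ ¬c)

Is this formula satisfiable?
No

No, the formula is not satisfiable.

No assignment of truth values to the variables can make all 25 clauses true simultaneously.

The formula is UNSAT (unsatisfiable).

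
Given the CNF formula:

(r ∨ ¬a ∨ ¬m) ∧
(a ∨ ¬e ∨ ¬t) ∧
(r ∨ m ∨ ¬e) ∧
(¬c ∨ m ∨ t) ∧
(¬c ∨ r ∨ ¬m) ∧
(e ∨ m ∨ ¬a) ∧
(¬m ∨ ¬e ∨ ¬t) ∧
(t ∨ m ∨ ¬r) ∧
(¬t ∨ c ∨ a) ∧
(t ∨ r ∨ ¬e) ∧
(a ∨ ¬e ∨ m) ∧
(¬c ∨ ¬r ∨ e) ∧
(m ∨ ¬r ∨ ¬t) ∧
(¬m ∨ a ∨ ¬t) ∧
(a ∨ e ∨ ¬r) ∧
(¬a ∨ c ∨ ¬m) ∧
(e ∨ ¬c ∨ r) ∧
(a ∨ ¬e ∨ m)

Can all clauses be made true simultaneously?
Yes

Yes, the formula is satisfiable.

One satisfying assignment is: r=False, m=False, c=False, t=False, a=False, e=False

Verification: With this assignment, all 18 clauses evaluate to true.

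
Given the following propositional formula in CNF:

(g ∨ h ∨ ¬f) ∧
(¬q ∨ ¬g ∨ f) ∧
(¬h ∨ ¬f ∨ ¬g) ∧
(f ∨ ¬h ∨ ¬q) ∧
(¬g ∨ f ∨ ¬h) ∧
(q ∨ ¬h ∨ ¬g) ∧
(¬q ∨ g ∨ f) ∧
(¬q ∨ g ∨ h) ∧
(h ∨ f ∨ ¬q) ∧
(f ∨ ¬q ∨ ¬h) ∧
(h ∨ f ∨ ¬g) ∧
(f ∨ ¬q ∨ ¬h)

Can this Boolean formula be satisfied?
Yes

Yes, the formula is satisfiable.

One satisfying assignment is: f=False, h=False, q=False, g=False

Verification: With this assignment, all 12 clauses evaluate to true.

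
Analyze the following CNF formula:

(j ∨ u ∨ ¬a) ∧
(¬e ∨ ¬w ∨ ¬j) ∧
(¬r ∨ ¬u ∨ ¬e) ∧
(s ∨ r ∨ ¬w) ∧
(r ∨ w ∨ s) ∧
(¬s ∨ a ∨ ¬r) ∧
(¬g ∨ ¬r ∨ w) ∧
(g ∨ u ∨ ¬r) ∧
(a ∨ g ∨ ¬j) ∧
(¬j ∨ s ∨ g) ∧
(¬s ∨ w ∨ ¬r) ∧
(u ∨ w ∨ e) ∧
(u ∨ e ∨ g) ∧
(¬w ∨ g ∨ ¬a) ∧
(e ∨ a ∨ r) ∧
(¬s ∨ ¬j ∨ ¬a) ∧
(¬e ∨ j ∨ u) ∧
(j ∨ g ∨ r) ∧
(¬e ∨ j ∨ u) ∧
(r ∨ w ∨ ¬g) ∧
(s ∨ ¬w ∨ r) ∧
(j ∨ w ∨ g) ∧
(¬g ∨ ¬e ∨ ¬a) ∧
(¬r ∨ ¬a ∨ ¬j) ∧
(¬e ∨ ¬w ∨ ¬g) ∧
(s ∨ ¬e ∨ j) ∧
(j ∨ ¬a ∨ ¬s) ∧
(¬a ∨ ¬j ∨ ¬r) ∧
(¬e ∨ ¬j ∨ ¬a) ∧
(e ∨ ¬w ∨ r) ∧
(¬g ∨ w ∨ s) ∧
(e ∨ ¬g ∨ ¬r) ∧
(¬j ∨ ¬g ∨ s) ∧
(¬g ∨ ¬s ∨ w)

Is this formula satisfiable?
Yes

Yes, the formula is satisfiable.

One satisfying assignment is: r=True, w=True, u=True, g=False, s=False, a=False, j=False, e=False

Verification: With this assignment, all 34 clauses evaluate to true.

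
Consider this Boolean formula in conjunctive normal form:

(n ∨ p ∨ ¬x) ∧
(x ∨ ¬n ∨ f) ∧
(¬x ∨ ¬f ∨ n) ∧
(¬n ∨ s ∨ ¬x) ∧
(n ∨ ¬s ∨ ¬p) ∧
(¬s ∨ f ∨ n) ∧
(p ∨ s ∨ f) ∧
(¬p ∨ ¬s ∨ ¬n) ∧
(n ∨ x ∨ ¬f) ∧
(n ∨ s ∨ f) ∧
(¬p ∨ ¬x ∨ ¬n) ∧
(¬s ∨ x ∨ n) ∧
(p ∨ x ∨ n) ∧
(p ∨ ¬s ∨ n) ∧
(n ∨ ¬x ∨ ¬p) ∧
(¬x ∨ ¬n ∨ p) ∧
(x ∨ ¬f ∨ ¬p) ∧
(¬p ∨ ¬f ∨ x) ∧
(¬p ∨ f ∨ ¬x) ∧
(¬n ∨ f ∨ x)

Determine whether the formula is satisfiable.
Yes

Yes, the formula is satisfiable.

One satisfying assignment is: f=True, x=False, p=False, n=True, s=False

Verification: With this assignment, all 20 clauses evaluate to true.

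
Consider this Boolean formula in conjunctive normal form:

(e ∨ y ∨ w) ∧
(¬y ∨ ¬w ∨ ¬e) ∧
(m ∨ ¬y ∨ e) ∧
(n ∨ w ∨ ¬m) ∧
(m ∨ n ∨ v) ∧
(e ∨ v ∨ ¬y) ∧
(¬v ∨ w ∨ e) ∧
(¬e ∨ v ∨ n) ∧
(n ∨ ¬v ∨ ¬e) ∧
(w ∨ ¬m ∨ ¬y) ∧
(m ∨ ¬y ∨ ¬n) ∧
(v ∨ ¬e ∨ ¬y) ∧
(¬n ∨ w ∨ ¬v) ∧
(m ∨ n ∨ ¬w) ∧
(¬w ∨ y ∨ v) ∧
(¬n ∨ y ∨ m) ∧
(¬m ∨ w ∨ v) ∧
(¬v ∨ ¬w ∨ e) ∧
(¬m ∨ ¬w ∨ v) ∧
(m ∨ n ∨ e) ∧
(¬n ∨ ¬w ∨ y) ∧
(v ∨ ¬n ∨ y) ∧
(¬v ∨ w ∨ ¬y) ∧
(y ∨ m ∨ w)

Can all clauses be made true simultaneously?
No

No, the formula is not satisfiable.

No assignment of truth values to the variables can make all 24 clauses true simultaneously.

The formula is UNSAT (unsatisfiable).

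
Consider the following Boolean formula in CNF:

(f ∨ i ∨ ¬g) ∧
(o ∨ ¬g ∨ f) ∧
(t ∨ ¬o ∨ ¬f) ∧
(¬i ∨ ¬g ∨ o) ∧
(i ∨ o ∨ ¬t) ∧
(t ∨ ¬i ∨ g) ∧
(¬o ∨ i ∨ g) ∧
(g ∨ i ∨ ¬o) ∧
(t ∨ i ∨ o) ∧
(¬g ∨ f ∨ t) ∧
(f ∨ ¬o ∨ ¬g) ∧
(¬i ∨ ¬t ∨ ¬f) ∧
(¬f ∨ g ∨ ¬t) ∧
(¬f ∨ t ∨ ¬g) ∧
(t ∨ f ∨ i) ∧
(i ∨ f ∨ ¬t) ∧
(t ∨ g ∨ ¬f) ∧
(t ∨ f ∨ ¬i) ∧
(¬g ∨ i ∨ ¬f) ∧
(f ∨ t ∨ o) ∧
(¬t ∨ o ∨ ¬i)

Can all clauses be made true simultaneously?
Yes

Yes, the formula is satisfiable.

One satisfying assignment is: o=True, f=False, g=False, i=True, t=True

Verification: With this assignment, all 21 clauses evaluate to true.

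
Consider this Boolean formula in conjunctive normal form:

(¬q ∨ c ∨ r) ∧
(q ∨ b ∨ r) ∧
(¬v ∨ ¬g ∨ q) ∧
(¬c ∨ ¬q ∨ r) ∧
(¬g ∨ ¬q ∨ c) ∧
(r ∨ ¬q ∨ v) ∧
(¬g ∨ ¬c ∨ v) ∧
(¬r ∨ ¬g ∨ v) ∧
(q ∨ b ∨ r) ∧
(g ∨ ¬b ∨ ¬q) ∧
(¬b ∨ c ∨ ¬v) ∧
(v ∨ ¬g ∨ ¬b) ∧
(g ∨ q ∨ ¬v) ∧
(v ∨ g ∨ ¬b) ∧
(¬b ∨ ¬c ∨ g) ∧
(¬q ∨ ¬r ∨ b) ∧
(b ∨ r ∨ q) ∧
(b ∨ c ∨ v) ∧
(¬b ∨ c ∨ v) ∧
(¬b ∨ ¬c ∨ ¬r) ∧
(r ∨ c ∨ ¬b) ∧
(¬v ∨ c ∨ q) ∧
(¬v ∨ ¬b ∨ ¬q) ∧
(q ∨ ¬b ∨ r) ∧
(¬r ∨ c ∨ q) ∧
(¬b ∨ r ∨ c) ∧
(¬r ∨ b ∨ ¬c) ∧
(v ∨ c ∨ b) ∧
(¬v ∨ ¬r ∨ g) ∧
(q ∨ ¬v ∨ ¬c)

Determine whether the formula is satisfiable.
No

No, the formula is not satisfiable.

No assignment of truth values to the variables can make all 30 clauses true simultaneously.

The formula is UNSAT (unsatisfiable).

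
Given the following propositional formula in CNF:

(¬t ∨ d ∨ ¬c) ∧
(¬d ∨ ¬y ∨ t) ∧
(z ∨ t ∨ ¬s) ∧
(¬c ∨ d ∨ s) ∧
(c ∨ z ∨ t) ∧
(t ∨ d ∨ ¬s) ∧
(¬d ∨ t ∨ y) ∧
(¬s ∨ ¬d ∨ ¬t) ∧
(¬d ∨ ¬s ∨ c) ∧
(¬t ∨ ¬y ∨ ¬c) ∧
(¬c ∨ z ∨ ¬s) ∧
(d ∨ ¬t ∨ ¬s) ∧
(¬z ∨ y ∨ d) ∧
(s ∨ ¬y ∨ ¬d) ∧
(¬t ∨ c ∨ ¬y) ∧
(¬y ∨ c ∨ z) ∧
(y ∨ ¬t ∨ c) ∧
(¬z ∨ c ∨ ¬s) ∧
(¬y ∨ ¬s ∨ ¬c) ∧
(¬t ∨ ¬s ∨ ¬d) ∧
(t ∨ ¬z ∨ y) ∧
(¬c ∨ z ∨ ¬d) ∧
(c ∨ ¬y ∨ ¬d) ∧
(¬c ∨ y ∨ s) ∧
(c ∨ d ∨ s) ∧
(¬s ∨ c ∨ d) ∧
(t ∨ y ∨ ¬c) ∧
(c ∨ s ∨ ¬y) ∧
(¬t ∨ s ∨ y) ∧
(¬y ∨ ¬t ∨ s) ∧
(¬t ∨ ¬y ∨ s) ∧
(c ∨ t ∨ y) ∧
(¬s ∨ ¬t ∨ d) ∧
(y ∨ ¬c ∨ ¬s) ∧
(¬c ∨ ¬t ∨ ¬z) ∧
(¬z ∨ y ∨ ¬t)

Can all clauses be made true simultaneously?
No

No, the formula is not satisfiable.

No assignment of truth values to the variables can make all 36 clauses true simultaneously.

The formula is UNSAT (unsatisfiable).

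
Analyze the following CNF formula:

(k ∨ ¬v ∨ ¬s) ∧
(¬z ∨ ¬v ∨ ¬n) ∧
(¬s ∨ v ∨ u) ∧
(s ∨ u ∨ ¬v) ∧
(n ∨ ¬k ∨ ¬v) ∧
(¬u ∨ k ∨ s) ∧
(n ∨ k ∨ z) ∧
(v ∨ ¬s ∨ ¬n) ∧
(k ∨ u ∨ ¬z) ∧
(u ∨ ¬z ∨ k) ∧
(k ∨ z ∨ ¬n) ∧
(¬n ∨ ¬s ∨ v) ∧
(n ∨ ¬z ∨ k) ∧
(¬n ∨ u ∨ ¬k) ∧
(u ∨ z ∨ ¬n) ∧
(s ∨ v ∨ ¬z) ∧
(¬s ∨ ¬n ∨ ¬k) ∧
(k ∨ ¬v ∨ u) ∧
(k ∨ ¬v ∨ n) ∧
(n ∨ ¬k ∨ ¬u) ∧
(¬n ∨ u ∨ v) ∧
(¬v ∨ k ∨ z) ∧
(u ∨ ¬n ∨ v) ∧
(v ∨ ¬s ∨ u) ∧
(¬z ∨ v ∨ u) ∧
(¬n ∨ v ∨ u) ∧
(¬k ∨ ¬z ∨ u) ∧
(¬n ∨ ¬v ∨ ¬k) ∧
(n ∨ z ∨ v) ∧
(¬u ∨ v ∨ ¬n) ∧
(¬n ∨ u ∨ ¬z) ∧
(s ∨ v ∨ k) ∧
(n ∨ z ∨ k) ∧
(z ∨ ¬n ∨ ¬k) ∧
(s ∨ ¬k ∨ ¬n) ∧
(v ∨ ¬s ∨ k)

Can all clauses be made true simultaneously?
No

No, the formula is not satisfiable.

No assignment of truth values to the variables can make all 36 clauses true simultaneously.

The formula is UNSAT (unsatisfiable).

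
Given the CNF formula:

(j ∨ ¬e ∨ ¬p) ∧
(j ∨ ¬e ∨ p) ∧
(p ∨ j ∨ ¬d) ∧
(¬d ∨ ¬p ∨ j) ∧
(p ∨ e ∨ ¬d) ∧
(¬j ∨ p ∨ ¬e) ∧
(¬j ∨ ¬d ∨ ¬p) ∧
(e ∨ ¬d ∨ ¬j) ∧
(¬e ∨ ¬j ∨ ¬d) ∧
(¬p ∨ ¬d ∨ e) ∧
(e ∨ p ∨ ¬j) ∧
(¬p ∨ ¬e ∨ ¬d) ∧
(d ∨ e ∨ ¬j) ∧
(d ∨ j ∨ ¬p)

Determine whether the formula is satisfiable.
Yes

Yes, the formula is satisfiable.

One satisfying assignment is: j=False, e=False, d=False, p=False

Verification: With this assignment, all 14 clauses evaluate to true.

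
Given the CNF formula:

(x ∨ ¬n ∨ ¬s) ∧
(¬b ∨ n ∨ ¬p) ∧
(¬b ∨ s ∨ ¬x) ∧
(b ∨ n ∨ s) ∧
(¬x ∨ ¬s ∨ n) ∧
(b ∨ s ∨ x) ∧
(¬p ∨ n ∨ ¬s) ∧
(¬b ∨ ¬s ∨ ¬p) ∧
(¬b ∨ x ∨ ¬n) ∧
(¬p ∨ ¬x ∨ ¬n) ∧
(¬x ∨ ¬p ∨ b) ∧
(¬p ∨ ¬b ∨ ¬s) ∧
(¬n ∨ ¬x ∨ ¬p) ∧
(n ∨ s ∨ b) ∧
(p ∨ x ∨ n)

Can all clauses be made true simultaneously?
Yes

Yes, the formula is satisfiable.

One satisfying assignment is: s=False, p=False, n=True, x=True, b=False

Verification: With this assignment, all 15 clauses evaluate to true.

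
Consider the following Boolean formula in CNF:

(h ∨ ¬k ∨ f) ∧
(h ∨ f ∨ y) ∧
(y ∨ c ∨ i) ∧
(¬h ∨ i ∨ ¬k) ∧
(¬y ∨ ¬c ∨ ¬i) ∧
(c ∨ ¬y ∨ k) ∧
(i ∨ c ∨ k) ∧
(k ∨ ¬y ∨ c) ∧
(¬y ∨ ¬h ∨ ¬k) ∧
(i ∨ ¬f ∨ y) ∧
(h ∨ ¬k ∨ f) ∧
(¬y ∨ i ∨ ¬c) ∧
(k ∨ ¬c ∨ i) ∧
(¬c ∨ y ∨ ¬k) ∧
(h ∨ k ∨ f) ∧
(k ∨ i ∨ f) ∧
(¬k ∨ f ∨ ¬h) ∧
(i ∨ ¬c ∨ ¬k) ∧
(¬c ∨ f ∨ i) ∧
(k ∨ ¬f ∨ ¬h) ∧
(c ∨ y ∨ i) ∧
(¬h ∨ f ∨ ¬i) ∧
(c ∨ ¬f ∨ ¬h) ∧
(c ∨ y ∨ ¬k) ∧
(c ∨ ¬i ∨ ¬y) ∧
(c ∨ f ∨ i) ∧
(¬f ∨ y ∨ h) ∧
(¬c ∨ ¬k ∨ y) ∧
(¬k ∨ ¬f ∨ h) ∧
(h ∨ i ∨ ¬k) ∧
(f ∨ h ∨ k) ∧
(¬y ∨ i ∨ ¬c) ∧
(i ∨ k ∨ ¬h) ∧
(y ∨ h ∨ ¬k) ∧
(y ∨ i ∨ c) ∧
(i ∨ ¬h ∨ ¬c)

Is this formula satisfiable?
No

No, the formula is not satisfiable.

No assignment of truth values to the variables can make all 36 clauses true simultaneously.

The formula is UNSAT (unsatisfiable).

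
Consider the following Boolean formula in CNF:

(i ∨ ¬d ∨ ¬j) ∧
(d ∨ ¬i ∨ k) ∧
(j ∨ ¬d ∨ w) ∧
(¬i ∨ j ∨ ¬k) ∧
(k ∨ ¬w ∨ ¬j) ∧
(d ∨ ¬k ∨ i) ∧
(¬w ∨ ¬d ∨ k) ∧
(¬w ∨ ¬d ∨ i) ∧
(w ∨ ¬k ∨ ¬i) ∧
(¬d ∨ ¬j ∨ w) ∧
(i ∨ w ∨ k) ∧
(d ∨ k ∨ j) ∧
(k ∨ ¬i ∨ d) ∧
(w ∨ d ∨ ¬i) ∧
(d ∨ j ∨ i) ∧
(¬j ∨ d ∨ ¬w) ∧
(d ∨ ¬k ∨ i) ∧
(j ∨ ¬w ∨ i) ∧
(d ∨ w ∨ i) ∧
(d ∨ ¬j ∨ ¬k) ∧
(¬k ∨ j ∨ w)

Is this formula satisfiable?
Yes

Yes, the formula is satisfiable.

One satisfying assignment is: i=True, d=True, k=True, j=True, w=True

Verification: With this assignment, all 21 clauses evaluate to true.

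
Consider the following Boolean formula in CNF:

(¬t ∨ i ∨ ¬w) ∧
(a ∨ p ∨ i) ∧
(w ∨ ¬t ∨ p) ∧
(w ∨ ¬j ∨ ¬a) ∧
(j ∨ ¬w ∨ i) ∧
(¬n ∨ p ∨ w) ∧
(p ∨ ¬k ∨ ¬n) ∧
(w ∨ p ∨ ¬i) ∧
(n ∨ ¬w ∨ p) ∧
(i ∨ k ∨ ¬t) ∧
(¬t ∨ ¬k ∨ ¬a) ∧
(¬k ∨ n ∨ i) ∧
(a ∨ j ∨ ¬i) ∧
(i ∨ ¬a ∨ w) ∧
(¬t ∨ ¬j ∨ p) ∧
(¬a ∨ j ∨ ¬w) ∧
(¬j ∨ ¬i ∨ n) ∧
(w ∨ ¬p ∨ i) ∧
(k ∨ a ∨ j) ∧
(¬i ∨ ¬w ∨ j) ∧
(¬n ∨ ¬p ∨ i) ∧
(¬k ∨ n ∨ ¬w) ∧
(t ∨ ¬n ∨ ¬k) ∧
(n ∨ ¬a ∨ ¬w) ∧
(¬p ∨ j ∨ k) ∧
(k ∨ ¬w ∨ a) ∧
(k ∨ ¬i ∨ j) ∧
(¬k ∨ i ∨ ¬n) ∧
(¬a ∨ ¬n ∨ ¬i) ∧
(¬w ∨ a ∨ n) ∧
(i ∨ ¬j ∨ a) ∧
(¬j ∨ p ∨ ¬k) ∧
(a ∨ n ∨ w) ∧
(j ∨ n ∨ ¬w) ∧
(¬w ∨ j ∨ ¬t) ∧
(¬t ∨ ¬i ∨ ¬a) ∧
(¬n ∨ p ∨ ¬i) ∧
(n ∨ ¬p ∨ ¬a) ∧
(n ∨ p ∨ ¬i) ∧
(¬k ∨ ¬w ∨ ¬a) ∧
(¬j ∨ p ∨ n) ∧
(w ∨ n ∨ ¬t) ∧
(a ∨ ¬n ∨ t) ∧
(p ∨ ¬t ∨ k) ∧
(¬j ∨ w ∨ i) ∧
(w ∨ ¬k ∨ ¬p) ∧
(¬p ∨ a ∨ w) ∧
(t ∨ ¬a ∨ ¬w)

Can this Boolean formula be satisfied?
Yes

Yes, the formula is satisfiable.

One satisfying assignment is: t=True, w=True, j=True, a=False, i=True, n=True, p=True, k=True

Verification: With this assignment, all 48 clauses evaluate to true.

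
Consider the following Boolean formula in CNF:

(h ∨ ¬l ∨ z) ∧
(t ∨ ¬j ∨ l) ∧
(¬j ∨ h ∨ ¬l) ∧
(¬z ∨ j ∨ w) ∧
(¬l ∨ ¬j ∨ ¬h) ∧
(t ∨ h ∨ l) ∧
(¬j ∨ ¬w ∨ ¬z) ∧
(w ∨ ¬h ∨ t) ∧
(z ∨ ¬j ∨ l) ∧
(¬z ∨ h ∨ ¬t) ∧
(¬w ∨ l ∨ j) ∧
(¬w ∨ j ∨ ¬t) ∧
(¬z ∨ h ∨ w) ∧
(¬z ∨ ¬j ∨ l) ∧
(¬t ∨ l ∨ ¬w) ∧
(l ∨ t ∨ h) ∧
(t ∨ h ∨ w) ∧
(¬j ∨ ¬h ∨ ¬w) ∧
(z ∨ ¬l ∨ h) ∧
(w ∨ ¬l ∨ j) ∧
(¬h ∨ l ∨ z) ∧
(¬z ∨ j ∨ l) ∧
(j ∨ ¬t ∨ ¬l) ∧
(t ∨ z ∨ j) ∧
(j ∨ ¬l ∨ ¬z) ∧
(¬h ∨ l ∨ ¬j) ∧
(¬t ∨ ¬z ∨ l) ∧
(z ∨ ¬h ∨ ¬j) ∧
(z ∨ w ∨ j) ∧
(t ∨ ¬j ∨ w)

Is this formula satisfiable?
No

No, the formula is not satisfiable.

No assignment of truth values to the variables can make all 30 clauses true simultaneously.

The formula is UNSAT (unsatisfiable).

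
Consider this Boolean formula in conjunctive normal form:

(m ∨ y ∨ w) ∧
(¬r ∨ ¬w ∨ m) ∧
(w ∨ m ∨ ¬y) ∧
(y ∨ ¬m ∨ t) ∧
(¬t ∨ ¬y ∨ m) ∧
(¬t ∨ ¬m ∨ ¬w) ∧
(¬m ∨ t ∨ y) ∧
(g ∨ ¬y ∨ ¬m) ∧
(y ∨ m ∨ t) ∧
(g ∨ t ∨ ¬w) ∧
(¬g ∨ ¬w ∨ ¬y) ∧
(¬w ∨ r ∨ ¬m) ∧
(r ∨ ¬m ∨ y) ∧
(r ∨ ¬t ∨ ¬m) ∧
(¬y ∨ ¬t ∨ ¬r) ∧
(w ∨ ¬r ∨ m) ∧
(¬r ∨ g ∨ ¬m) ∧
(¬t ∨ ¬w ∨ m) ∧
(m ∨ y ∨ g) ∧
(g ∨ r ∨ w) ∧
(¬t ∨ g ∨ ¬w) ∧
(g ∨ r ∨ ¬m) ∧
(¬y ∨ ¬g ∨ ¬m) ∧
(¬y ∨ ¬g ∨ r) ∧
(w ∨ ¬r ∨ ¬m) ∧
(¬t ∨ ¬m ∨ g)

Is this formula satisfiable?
No

No, the formula is not satisfiable.

No assignment of truth values to the variables can make all 26 clauses true simultaneously.

The formula is UNSAT (unsatisfiable).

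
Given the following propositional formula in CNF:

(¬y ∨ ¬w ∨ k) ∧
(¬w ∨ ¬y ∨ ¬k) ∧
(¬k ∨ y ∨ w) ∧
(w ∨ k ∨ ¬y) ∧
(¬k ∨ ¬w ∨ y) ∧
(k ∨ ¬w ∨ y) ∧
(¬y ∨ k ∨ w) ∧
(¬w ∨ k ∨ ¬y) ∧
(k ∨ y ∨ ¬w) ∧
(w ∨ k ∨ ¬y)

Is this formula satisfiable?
Yes

Yes, the formula is satisfiable.

One satisfying assignment is: k=False, w=False, y=False

Verification: With this assignment, all 10 clauses evaluate to true.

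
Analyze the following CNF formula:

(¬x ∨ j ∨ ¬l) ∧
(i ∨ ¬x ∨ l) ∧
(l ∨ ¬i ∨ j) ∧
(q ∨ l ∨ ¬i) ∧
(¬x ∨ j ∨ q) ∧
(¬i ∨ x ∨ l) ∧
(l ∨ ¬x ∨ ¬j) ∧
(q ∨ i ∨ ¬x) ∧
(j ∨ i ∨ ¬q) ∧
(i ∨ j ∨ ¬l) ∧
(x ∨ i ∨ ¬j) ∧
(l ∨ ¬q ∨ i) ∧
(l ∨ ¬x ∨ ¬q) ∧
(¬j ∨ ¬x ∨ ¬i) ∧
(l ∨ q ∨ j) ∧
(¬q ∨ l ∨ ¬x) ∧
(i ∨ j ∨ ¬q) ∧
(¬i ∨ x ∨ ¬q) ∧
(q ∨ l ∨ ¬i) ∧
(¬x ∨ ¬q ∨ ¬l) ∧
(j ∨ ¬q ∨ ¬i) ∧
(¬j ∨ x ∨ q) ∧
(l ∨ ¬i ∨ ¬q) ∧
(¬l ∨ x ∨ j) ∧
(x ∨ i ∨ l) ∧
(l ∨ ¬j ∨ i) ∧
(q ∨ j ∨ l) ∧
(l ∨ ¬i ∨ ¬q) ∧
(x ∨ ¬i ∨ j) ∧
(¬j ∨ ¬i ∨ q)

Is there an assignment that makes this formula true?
No

No, the formula is not satisfiable.

No assignment of truth values to the variables can make all 30 clauses true simultaneously.

The formula is UNSAT (unsatisfiable).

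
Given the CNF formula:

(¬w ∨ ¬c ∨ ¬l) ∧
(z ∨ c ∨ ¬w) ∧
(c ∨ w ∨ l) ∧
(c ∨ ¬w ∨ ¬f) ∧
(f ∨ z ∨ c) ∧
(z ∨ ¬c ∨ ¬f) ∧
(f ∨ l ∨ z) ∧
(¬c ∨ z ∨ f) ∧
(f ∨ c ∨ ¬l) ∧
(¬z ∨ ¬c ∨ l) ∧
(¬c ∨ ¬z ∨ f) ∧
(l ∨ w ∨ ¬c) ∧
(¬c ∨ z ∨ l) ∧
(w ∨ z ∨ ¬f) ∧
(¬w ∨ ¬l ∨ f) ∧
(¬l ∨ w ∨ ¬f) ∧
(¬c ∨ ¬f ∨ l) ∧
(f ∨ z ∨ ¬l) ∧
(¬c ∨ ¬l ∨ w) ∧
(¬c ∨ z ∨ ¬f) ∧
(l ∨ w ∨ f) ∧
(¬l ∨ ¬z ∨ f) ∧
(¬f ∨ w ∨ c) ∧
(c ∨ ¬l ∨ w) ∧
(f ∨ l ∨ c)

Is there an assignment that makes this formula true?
No

No, the formula is not satisfiable.

No assignment of truth values to the variables can make all 25 clauses true simultaneously.

The formula is UNSAT (unsatisfiable).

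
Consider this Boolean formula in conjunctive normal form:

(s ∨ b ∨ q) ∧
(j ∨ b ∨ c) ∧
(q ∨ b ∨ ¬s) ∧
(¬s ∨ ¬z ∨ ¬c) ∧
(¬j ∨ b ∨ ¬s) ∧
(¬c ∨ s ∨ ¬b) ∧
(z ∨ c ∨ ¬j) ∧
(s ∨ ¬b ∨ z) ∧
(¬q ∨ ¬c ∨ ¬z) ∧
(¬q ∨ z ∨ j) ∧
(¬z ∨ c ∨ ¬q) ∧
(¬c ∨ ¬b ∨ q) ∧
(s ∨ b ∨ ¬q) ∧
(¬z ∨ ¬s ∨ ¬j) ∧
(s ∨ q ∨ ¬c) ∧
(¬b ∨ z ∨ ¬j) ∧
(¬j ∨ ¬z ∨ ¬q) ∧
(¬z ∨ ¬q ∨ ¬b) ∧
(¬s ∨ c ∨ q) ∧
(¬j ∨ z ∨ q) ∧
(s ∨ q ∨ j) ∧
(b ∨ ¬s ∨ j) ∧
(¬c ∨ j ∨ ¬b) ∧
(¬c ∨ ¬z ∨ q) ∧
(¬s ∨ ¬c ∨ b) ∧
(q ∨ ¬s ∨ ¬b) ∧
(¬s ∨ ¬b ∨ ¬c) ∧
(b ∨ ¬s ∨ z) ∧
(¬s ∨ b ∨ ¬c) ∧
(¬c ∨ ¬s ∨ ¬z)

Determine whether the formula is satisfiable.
Yes

Yes, the formula is satisfiable.

One satisfying assignment is: s=False, j=True, q=False, c=False, b=True, z=True

Verification: With this assignment, all 30 clauses evaluate to true.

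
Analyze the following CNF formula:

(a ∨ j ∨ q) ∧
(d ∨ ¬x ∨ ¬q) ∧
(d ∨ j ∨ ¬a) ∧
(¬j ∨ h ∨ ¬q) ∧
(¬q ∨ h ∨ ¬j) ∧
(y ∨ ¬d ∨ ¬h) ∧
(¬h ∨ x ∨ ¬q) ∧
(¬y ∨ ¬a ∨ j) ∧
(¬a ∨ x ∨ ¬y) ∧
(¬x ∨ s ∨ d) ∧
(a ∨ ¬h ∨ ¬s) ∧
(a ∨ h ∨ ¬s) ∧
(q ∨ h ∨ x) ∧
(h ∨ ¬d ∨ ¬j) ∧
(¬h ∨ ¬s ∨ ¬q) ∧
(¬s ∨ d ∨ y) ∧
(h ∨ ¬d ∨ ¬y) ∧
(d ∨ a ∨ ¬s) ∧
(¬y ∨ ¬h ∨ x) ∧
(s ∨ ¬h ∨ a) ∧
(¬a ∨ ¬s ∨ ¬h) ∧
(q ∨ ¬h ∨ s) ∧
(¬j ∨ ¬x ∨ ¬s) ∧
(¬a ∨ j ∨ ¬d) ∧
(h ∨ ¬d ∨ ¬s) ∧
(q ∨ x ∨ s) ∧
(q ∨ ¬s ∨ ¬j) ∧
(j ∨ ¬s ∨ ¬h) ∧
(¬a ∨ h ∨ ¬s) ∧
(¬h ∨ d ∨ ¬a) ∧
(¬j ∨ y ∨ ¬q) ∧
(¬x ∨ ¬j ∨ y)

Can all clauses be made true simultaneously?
Yes

Yes, the formula is satisfiable.

One satisfying assignment is: h=False, y=False, q=True, a=False, j=False, d=False, x=False, s=False

Verification: With this assignment, all 32 clauses evaluate to true.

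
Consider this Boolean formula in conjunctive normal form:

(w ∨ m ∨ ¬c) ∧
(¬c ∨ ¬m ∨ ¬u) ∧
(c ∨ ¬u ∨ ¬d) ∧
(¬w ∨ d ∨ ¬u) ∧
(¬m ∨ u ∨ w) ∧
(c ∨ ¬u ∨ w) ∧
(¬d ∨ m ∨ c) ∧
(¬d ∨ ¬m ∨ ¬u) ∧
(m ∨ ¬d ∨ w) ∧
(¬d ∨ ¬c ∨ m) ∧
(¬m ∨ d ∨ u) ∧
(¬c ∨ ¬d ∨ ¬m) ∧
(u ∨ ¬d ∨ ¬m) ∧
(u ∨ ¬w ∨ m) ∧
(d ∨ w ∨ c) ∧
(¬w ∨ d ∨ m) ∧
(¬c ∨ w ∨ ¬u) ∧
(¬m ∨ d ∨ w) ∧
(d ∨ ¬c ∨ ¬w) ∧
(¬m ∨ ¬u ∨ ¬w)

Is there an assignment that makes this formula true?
No

No, the formula is not satisfiable.

No assignment of truth values to the variables can make all 20 clauses true simultaneously.

The formula is UNSAT (unsatisfiable).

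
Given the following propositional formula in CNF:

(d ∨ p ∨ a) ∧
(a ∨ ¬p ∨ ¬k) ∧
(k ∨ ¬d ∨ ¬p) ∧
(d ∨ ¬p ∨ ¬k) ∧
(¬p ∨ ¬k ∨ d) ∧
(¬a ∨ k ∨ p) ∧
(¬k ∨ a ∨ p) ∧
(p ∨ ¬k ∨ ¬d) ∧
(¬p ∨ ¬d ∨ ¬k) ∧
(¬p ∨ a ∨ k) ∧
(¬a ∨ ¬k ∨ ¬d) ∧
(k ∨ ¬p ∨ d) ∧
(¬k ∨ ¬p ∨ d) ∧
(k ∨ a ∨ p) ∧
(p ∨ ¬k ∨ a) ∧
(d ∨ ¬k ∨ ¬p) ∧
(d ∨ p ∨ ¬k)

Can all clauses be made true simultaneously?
No

No, the formula is not satisfiable.

No assignment of truth values to the variables can make all 17 clauses true simultaneously.

The formula is UNSAT (unsatisfiable).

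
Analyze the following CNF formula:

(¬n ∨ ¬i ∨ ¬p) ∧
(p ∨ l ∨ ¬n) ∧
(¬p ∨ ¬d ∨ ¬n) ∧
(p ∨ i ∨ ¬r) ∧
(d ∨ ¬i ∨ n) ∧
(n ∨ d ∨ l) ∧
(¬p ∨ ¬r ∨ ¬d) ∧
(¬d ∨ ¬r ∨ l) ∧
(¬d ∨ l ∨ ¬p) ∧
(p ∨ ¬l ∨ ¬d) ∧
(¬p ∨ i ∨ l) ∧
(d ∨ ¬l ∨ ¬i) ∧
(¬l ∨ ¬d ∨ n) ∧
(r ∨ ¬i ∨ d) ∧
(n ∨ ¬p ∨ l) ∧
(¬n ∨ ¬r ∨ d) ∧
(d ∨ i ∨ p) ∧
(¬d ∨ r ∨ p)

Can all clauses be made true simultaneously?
Yes

Yes, the formula is satisfiable.

One satisfying assignment is: l=True, n=False, p=True, r=False, d=False, i=False

Verification: With this assignment, all 18 clauses evaluate to true.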